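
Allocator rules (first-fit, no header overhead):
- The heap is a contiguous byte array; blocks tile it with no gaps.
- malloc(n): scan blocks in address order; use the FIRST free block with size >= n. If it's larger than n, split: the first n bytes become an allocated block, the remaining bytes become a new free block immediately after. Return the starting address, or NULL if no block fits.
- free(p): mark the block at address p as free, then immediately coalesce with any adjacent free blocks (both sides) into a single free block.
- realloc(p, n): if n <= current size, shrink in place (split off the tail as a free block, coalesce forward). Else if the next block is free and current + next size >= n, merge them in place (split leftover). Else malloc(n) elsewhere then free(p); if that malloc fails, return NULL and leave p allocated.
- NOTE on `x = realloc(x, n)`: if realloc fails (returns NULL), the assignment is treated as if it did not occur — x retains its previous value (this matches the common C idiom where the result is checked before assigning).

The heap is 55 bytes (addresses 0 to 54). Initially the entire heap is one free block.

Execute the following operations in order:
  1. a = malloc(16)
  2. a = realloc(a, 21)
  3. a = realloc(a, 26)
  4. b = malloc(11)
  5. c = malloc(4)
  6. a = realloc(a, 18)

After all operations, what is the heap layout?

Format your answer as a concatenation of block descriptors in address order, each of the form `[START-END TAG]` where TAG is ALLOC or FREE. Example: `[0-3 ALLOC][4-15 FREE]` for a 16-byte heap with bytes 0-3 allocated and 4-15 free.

Answer: [0-17 ALLOC][18-25 FREE][26-36 ALLOC][37-40 ALLOC][41-54 FREE]

Derivation:
Op 1: a = malloc(16) -> a = 0; heap: [0-15 ALLOC][16-54 FREE]
Op 2: a = realloc(a, 21) -> a = 0; heap: [0-20 ALLOC][21-54 FREE]
Op 3: a = realloc(a, 26) -> a = 0; heap: [0-25 ALLOC][26-54 FREE]
Op 4: b = malloc(11) -> b = 26; heap: [0-25 ALLOC][26-36 ALLOC][37-54 FREE]
Op 5: c = malloc(4) -> c = 37; heap: [0-25 ALLOC][26-36 ALLOC][37-40 ALLOC][41-54 FREE]
Op 6: a = realloc(a, 18) -> a = 0; heap: [0-17 ALLOC][18-25 FREE][26-36 ALLOC][37-40 ALLOC][41-54 FREE]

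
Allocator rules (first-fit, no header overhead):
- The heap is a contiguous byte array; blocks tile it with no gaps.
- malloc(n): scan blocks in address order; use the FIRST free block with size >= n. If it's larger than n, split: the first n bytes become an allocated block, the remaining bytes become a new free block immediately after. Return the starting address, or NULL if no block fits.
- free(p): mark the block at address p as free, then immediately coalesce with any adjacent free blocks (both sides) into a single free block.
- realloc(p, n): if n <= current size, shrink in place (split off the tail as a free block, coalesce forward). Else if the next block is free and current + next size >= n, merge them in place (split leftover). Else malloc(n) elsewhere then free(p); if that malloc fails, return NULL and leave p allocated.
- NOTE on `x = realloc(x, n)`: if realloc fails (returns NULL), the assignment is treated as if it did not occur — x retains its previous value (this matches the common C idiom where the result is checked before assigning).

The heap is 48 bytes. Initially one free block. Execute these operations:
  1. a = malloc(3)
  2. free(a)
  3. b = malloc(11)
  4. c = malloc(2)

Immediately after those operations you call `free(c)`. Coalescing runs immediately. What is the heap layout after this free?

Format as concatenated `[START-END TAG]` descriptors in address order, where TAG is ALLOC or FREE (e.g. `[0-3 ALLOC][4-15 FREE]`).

Answer: [0-10 ALLOC][11-47 FREE]

Derivation:
Op 1: a = malloc(3) -> a = 0; heap: [0-2 ALLOC][3-47 FREE]
Op 2: free(a) -> (freed a); heap: [0-47 FREE]
Op 3: b = malloc(11) -> b = 0; heap: [0-10 ALLOC][11-47 FREE]
Op 4: c = malloc(2) -> c = 11; heap: [0-10 ALLOC][11-12 ALLOC][13-47 FREE]
free(c): c = 11 -> block [11-12 ALLOC]; mark free, coalesce with adjacent free neighbors -> [0-10 ALLOC][11-47 FREE]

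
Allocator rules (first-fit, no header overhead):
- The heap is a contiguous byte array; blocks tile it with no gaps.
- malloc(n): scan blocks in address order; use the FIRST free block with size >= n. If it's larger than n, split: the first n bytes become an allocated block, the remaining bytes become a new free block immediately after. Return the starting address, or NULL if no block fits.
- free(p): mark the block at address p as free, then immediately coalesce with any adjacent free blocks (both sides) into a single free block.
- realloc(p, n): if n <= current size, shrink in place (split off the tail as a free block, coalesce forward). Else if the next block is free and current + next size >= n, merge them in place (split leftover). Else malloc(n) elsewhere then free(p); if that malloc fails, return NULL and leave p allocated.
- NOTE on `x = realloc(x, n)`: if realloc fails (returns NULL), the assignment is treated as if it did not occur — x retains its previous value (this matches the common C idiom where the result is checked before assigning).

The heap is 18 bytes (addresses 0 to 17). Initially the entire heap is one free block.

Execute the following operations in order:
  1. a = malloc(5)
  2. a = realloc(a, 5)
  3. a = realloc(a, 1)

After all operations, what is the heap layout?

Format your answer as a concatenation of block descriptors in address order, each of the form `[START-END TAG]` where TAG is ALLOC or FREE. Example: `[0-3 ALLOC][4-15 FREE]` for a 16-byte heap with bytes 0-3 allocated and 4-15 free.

Op 1: a = malloc(5) -> a = 0; heap: [0-4 ALLOC][5-17 FREE]
Op 2: a = realloc(a, 5) -> a = 0; heap: [0-4 ALLOC][5-17 FREE]
Op 3: a = realloc(a, 1) -> a = 0; heap: [0-0 ALLOC][1-17 FREE]

Answer: [0-0 ALLOC][1-17 FREE]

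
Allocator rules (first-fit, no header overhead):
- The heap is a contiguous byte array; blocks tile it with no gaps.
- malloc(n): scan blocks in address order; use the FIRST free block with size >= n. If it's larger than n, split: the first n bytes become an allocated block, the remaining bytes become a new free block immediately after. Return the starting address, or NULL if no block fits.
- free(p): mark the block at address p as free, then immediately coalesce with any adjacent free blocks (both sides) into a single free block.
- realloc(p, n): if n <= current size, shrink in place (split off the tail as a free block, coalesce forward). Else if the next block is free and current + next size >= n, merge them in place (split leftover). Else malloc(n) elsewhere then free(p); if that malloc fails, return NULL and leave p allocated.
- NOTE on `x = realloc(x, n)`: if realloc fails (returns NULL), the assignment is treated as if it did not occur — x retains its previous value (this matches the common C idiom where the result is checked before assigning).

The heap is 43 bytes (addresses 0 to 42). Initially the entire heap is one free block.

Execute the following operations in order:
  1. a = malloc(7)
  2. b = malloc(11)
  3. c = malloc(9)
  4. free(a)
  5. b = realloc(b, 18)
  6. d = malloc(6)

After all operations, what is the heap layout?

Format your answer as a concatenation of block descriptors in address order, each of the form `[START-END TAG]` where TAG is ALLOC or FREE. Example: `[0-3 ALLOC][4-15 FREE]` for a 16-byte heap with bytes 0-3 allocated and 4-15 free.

Op 1: a = malloc(7) -> a = 0; heap: [0-6 ALLOC][7-42 FREE]
Op 2: b = malloc(11) -> b = 7; heap: [0-6 ALLOC][7-17 ALLOC][18-42 FREE]
Op 3: c = malloc(9) -> c = 18; heap: [0-6 ALLOC][7-17 ALLOC][18-26 ALLOC][27-42 FREE]
Op 4: free(a) -> (freed a); heap: [0-6 FREE][7-17 ALLOC][18-26 ALLOC][27-42 FREE]
Op 5: b = realloc(b, 18) -> NULL (b unchanged); heap: [0-6 FREE][7-17 ALLOC][18-26 ALLOC][27-42 FREE]
Op 6: d = malloc(6) -> d = 0; heap: [0-5 ALLOC][6-6 FREE][7-17 ALLOC][18-26 ALLOC][27-42 FREE]

Answer: [0-5 ALLOC][6-6 FREE][7-17 ALLOC][18-26 ALLOC][27-42 FREE]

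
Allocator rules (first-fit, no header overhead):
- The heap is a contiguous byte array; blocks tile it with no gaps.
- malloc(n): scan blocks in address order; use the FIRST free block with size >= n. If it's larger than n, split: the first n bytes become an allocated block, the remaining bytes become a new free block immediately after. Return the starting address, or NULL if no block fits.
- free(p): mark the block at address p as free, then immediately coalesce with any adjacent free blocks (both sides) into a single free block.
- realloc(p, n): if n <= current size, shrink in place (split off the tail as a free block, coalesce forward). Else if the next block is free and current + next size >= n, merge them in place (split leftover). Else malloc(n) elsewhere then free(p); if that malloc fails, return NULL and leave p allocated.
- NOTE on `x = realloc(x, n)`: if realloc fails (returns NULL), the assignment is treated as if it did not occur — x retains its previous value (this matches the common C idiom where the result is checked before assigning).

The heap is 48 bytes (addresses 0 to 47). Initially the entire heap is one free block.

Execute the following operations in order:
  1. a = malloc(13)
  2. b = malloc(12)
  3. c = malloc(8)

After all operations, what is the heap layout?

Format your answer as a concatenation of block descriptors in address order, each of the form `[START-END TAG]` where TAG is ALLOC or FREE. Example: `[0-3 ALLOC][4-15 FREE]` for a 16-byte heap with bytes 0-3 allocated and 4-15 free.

Op 1: a = malloc(13) -> a = 0; heap: [0-12 ALLOC][13-47 FREE]
Op 2: b = malloc(12) -> b = 13; heap: [0-12 ALLOC][13-24 ALLOC][25-47 FREE]
Op 3: c = malloc(8) -> c = 25; heap: [0-12 ALLOC][13-24 ALLOC][25-32 ALLOC][33-47 FREE]

Answer: [0-12 ALLOC][13-24 ALLOC][25-32 ALLOC][33-47 FREE]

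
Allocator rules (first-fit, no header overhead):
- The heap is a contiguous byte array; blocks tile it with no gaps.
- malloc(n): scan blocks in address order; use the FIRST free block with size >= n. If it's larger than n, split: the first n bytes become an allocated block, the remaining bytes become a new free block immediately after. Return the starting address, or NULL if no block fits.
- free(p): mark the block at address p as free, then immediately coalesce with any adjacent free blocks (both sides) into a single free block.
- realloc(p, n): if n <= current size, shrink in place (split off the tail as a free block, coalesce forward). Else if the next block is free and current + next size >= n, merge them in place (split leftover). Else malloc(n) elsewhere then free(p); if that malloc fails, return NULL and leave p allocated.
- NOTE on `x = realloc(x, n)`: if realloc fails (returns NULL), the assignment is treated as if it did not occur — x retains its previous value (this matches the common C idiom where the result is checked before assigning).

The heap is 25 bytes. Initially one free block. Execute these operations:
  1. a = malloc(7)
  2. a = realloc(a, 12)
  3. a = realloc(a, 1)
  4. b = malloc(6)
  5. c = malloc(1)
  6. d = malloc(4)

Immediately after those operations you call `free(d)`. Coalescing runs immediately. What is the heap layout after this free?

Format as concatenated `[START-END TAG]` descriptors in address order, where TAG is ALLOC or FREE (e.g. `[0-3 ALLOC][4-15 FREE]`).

Answer: [0-0 ALLOC][1-6 ALLOC][7-7 ALLOC][8-24 FREE]

Derivation:
Op 1: a = malloc(7) -> a = 0; heap: [0-6 ALLOC][7-24 FREE]
Op 2: a = realloc(a, 12) -> a = 0; heap: [0-11 ALLOC][12-24 FREE]
Op 3: a = realloc(a, 1) -> a = 0; heap: [0-0 ALLOC][1-24 FREE]
Op 4: b = malloc(6) -> b = 1; heap: [0-0 ALLOC][1-6 ALLOC][7-24 FREE]
Op 5: c = malloc(1) -> c = 7; heap: [0-0 ALLOC][1-6 ALLOC][7-7 ALLOC][8-24 FREE]
Op 6: d = malloc(4) -> d = 8; heap: [0-0 ALLOC][1-6 ALLOC][7-7 ALLOC][8-11 ALLOC][12-24 FREE]
free(d): d = 8 -> block [8-11 ALLOC]; mark free, coalesce with adjacent free neighbors -> [0-0 ALLOC][1-6 ALLOC][7-7 ALLOC][8-24 FREE]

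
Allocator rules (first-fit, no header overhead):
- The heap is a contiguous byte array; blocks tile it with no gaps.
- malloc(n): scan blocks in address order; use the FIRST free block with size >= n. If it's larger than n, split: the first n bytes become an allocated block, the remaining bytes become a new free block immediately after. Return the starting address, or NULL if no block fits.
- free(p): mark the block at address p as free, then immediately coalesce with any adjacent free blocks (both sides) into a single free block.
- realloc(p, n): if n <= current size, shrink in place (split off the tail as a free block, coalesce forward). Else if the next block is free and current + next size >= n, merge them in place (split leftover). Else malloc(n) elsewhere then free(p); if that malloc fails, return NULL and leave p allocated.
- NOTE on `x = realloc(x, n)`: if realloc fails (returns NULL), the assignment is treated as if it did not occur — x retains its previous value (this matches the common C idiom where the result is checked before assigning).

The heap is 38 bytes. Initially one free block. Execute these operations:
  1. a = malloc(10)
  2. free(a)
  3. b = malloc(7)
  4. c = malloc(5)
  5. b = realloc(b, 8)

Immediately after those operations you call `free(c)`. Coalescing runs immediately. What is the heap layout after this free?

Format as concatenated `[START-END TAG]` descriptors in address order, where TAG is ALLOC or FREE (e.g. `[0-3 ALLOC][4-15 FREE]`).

Answer: [0-11 FREE][12-19 ALLOC][20-37 FREE]

Derivation:
Op 1: a = malloc(10) -> a = 0; heap: [0-9 ALLOC][10-37 FREE]
Op 2: free(a) -> (freed a); heap: [0-37 FREE]
Op 3: b = malloc(7) -> b = 0; heap: [0-6 ALLOC][7-37 FREE]
Op 4: c = malloc(5) -> c = 7; heap: [0-6 ALLOC][7-11 ALLOC][12-37 FREE]
Op 5: b = realloc(b, 8) -> b = 12; heap: [0-6 FREE][7-11 ALLOC][12-19 ALLOC][20-37 FREE]
free(c): c = 7 -> block [7-11 ALLOC]; mark free, coalesce with adjacent free neighbors -> [0-11 FREE][12-19 ALLOC][20-37 FREE]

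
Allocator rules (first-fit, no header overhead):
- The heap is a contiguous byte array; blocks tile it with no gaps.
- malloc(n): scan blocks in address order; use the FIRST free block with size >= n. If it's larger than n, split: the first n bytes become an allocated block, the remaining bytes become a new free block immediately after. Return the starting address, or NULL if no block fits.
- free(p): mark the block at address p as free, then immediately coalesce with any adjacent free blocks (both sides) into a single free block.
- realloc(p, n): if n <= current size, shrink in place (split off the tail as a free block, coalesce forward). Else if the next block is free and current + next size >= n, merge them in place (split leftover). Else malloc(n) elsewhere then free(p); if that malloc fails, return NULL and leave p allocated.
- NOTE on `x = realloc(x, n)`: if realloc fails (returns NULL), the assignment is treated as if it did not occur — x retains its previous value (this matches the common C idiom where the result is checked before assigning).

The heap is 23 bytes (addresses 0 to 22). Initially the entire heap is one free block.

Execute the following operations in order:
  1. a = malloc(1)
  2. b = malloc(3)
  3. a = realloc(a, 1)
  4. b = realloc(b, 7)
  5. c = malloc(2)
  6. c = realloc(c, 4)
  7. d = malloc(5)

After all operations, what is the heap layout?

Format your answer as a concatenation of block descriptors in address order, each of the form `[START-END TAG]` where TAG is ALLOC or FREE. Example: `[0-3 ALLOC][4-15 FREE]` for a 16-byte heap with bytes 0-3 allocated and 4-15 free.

Answer: [0-0 ALLOC][1-7 ALLOC][8-11 ALLOC][12-16 ALLOC][17-22 FREE]

Derivation:
Op 1: a = malloc(1) -> a = 0; heap: [0-0 ALLOC][1-22 FREE]
Op 2: b = malloc(3) -> b = 1; heap: [0-0 ALLOC][1-3 ALLOC][4-22 FREE]
Op 3: a = realloc(a, 1) -> a = 0; heap: [0-0 ALLOC][1-3 ALLOC][4-22 FREE]
Op 4: b = realloc(b, 7) -> b = 1; heap: [0-0 ALLOC][1-7 ALLOC][8-22 FREE]
Op 5: c = malloc(2) -> c = 8; heap: [0-0 ALLOC][1-7 ALLOC][8-9 ALLOC][10-22 FREE]
Op 6: c = realloc(c, 4) -> c = 8; heap: [0-0 ALLOC][1-7 ALLOC][8-11 ALLOC][12-22 FREE]
Op 7: d = malloc(5) -> d = 12; heap: [0-0 ALLOC][1-7 ALLOC][8-11 ALLOC][12-16 ALLOC][17-22 FREE]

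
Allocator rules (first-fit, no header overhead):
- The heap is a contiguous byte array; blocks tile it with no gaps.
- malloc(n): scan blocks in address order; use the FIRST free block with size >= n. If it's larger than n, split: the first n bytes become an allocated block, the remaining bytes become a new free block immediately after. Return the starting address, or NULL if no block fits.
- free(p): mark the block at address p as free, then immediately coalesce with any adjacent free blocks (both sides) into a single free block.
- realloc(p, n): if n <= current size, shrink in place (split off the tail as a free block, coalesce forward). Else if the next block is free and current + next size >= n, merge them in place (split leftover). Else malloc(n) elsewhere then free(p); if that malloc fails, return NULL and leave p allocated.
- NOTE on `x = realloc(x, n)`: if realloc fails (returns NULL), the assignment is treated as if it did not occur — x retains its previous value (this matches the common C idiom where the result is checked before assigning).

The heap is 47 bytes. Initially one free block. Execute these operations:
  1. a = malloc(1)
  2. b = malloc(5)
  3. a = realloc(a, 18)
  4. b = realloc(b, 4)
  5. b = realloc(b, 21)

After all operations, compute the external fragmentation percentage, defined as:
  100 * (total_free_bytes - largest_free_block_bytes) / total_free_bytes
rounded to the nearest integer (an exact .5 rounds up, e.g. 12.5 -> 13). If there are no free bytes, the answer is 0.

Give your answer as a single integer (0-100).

Answer: 25

Derivation:
Op 1: a = malloc(1) -> a = 0; heap: [0-0 ALLOC][1-46 FREE]
Op 2: b = malloc(5) -> b = 1; heap: [0-0 ALLOC][1-5 ALLOC][6-46 FREE]
Op 3: a = realloc(a, 18) -> a = 6; heap: [0-0 FREE][1-5 ALLOC][6-23 ALLOC][24-46 FREE]
Op 4: b = realloc(b, 4) -> b = 1; heap: [0-0 FREE][1-4 ALLOC][5-5 FREE][6-23 ALLOC][24-46 FREE]
Op 5: b = realloc(b, 21) -> b = 24; heap: [0-5 FREE][6-23 ALLOC][24-44 ALLOC][45-46 FREE]
Free blocks: [6 2] total_free=8 largest=6 -> 100*(8-6)/8 = 200/8 = 25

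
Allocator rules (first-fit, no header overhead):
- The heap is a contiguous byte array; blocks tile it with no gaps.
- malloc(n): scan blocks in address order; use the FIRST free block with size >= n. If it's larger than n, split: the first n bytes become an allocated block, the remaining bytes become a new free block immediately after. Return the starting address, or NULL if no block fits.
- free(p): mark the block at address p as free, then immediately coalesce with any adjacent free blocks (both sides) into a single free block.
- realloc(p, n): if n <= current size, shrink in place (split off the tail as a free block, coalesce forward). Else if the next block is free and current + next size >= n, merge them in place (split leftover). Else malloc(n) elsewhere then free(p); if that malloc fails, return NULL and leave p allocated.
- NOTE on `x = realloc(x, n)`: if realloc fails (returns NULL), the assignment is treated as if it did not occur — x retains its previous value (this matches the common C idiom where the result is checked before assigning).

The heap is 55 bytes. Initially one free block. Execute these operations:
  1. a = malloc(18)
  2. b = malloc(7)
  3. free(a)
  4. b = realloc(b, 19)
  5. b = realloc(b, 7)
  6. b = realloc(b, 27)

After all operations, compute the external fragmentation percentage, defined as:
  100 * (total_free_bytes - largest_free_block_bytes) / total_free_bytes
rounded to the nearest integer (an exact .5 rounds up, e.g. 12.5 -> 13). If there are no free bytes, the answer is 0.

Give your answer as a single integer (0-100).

Op 1: a = malloc(18) -> a = 0; heap: [0-17 ALLOC][18-54 FREE]
Op 2: b = malloc(7) -> b = 18; heap: [0-17 ALLOC][18-24 ALLOC][25-54 FREE]
Op 3: free(a) -> (freed a); heap: [0-17 FREE][18-24 ALLOC][25-54 FREE]
Op 4: b = realloc(b, 19) -> b = 18; heap: [0-17 FREE][18-36 ALLOC][37-54 FREE]
Op 5: b = realloc(b, 7) -> b = 18; heap: [0-17 FREE][18-24 ALLOC][25-54 FREE]
Op 6: b = realloc(b, 27) -> b = 18; heap: [0-17 FREE][18-44 ALLOC][45-54 FREE]
Free blocks: [18 10] total_free=28 largest=18 -> 100*(28-18)/28 = 1000/28 ≈ 35.714 -> rounds to 36

Answer: 36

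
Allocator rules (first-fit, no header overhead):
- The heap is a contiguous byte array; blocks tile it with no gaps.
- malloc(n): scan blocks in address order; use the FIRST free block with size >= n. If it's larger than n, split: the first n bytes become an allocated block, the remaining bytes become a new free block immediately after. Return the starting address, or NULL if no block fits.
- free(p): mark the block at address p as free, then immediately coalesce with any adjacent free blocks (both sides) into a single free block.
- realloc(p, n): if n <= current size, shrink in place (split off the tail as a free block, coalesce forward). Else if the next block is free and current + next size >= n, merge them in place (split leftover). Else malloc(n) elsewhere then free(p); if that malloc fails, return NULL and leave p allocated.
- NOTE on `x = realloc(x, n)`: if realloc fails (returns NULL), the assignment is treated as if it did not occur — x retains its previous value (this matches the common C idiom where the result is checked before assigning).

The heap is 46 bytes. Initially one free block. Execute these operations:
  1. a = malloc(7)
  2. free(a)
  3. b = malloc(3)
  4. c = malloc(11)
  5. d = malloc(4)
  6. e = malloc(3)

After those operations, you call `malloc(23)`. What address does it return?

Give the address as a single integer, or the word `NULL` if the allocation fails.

Answer: 21

Derivation:
Op 1: a = malloc(7) -> a = 0; heap: [0-6 ALLOC][7-45 FREE]
Op 2: free(a) -> (freed a); heap: [0-45 FREE]
Op 3: b = malloc(3) -> b = 0; heap: [0-2 ALLOC][3-45 FREE]
Op 4: c = malloc(11) -> c = 3; heap: [0-2 ALLOC][3-13 ALLOC][14-45 FREE]
Op 5: d = malloc(4) -> d = 14; heap: [0-2 ALLOC][3-13 ALLOC][14-17 ALLOC][18-45 FREE]
Op 6: e = malloc(3) -> e = 18; heap: [0-2 ALLOC][3-13 ALLOC][14-17 ALLOC][18-20 ALLOC][21-45 FREE]
malloc(23): first-fit scan over [0-2 ALLOC][3-13 ALLOC][14-17 ALLOC][18-20 ALLOC][21-45 FREE] -> 21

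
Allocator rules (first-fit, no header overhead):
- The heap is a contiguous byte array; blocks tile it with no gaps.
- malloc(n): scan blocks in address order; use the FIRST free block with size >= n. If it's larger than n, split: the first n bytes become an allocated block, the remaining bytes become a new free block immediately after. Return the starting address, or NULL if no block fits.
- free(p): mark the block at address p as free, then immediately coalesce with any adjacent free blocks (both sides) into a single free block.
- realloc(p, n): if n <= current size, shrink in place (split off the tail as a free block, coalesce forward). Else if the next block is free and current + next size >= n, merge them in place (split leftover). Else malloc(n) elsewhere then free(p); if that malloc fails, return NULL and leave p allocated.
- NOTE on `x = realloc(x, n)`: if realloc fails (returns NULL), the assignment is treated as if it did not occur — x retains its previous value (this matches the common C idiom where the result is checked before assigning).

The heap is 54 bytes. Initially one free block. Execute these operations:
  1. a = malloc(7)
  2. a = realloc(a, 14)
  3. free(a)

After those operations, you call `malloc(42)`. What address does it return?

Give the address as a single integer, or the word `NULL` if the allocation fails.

Op 1: a = malloc(7) -> a = 0; heap: [0-6 ALLOC][7-53 FREE]
Op 2: a = realloc(a, 14) -> a = 0; heap: [0-13 ALLOC][14-53 FREE]
Op 3: free(a) -> (freed a); heap: [0-53 FREE]
malloc(42): first-fit scan over [0-53 FREE] -> 0

Answer: 0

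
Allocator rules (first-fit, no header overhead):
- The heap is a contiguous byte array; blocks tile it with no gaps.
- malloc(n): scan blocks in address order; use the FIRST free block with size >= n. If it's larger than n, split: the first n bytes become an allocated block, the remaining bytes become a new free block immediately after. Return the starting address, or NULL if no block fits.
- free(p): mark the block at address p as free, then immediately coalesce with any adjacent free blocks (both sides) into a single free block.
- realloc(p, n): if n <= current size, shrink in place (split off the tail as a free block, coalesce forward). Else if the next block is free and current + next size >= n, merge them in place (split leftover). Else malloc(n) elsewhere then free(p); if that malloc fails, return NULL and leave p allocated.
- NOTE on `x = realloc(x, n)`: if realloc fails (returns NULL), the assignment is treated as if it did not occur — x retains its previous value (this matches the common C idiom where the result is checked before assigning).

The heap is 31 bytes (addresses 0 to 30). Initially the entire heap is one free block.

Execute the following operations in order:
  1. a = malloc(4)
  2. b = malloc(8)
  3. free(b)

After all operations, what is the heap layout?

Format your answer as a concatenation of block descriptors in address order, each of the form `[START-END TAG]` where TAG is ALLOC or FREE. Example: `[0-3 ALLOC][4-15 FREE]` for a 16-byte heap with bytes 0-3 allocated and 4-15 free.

Op 1: a = malloc(4) -> a = 0; heap: [0-3 ALLOC][4-30 FREE]
Op 2: b = malloc(8) -> b = 4; heap: [0-3 ALLOC][4-11 ALLOC][12-30 FREE]
Op 3: free(b) -> (freed b); heap: [0-3 ALLOC][4-30 FREE]

Answer: [0-3 ALLOC][4-30 FREE]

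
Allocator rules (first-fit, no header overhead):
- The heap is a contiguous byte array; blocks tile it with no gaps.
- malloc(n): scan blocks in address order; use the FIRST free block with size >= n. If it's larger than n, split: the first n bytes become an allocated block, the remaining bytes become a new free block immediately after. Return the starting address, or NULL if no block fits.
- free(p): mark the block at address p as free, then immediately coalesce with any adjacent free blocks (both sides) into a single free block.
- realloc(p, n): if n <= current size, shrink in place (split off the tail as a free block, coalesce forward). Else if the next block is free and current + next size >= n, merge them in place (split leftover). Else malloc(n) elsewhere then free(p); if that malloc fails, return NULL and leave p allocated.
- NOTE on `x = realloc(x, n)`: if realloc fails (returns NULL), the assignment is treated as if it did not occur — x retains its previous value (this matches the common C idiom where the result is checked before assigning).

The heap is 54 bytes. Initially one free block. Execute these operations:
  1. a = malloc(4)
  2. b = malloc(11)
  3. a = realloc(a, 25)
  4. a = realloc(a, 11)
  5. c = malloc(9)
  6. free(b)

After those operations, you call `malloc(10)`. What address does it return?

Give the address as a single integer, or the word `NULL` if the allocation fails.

Answer: 0

Derivation:
Op 1: a = malloc(4) -> a = 0; heap: [0-3 ALLOC][4-53 FREE]
Op 2: b = malloc(11) -> b = 4; heap: [0-3 ALLOC][4-14 ALLOC][15-53 FREE]
Op 3: a = realloc(a, 25) -> a = 15; heap: [0-3 FREE][4-14 ALLOC][15-39 ALLOC][40-53 FREE]
Op 4: a = realloc(a, 11) -> a = 15; heap: [0-3 FREE][4-14 ALLOC][15-25 ALLOC][26-53 FREE]
Op 5: c = malloc(9) -> c = 26; heap: [0-3 FREE][4-14 ALLOC][15-25 ALLOC][26-34 ALLOC][35-53 FREE]
Op 6: free(b) -> (freed b); heap: [0-14 FREE][15-25 ALLOC][26-34 ALLOC][35-53 FREE]
malloc(10): first-fit scan over [0-14 FREE][15-25 ALLOC][26-34 ALLOC][35-53 FREE] -> 0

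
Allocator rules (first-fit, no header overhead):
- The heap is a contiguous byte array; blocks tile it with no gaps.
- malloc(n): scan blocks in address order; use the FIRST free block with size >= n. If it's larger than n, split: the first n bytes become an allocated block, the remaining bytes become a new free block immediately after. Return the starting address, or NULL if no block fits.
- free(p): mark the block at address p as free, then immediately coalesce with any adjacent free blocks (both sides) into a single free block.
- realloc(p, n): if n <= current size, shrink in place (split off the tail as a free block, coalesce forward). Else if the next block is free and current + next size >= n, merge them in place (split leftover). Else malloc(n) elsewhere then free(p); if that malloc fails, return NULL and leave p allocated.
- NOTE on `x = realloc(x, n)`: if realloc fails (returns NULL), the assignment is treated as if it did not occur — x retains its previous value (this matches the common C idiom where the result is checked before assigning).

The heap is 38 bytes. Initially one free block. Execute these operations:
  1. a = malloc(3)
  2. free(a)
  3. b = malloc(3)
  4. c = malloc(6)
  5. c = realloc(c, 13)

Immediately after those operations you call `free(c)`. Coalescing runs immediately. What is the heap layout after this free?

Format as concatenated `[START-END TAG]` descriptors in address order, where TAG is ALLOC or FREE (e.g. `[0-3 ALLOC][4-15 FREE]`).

Op 1: a = malloc(3) -> a = 0; heap: [0-2 ALLOC][3-37 FREE]
Op 2: free(a) -> (freed a); heap: [0-37 FREE]
Op 3: b = malloc(3) -> b = 0; heap: [0-2 ALLOC][3-37 FREE]
Op 4: c = malloc(6) -> c = 3; heap: [0-2 ALLOC][3-8 ALLOC][9-37 FREE]
Op 5: c = realloc(c, 13) -> c = 3; heap: [0-2 ALLOC][3-15 ALLOC][16-37 FREE]
free(c): c = 3 -> block [3-15 ALLOC]; mark free, coalesce with adjacent free neighbors -> [0-2 ALLOC][3-37 FREE]

Answer: [0-2 ALLOC][3-37 FREE]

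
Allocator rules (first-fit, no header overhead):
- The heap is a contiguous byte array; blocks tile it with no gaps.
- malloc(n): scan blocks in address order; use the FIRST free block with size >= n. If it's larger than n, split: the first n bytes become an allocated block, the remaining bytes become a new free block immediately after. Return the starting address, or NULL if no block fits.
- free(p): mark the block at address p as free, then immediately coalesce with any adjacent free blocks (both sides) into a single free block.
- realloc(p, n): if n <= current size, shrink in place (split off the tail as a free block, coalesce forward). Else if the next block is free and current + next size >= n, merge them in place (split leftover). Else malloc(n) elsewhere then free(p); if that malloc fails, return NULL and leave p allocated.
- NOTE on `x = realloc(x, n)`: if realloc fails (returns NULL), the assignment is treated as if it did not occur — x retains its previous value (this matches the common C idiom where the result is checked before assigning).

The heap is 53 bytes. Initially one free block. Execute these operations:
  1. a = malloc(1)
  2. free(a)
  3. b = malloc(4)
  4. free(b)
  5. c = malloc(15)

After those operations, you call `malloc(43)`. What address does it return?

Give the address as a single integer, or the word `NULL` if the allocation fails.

Op 1: a = malloc(1) -> a = 0; heap: [0-0 ALLOC][1-52 FREE]
Op 2: free(a) -> (freed a); heap: [0-52 FREE]
Op 3: b = malloc(4) -> b = 0; heap: [0-3 ALLOC][4-52 FREE]
Op 4: free(b) -> (freed b); heap: [0-52 FREE]
Op 5: c = malloc(15) -> c = 0; heap: [0-14 ALLOC][15-52 FREE]
malloc(43): first-fit scan over [0-14 ALLOC][15-52 FREE] -> NULL

Answer: NULL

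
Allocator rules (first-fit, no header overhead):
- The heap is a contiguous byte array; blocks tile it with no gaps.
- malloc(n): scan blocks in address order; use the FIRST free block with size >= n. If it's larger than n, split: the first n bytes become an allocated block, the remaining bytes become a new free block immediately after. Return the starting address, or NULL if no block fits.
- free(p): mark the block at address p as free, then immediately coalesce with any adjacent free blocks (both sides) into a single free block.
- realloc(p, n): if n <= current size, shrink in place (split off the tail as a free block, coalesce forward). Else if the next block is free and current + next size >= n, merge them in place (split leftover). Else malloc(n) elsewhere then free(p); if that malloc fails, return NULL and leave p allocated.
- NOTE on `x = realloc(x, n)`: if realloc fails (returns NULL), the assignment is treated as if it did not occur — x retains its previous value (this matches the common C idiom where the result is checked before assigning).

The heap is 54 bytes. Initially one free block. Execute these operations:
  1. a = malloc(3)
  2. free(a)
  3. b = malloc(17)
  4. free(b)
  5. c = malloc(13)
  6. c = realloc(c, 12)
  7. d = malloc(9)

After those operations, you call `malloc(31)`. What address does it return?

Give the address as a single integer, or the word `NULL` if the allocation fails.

Answer: 21

Derivation:
Op 1: a = malloc(3) -> a = 0; heap: [0-2 ALLOC][3-53 FREE]
Op 2: free(a) -> (freed a); heap: [0-53 FREE]
Op 3: b = malloc(17) -> b = 0; heap: [0-16 ALLOC][17-53 FREE]
Op 4: free(b) -> (freed b); heap: [0-53 FREE]
Op 5: c = malloc(13) -> c = 0; heap: [0-12 ALLOC][13-53 FREE]
Op 6: c = realloc(c, 12) -> c = 0; heap: [0-11 ALLOC][12-53 FREE]
Op 7: d = malloc(9) -> d = 12; heap: [0-11 ALLOC][12-20 ALLOC][21-53 FREE]
malloc(31): first-fit scan over [0-11 ALLOC][12-20 ALLOC][21-53 FREE] -> 21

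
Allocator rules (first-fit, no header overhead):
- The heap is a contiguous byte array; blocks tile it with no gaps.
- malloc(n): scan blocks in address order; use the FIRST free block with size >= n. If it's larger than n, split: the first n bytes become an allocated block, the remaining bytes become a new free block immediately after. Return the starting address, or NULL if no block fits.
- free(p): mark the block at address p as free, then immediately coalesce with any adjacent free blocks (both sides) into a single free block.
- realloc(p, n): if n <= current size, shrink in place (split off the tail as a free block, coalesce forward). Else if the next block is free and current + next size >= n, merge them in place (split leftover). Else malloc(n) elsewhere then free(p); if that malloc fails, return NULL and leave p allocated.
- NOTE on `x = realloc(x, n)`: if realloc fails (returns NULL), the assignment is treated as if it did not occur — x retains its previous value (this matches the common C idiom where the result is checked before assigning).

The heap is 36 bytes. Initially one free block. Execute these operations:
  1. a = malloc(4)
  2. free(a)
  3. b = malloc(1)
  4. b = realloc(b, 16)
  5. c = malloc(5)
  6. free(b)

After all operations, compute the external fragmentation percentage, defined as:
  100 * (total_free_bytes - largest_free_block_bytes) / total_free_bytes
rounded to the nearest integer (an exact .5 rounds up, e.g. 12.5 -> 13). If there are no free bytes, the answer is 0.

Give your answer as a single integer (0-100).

Answer: 48

Derivation:
Op 1: a = malloc(4) -> a = 0; heap: [0-3 ALLOC][4-35 FREE]
Op 2: free(a) -> (freed a); heap: [0-35 FREE]
Op 3: b = malloc(1) -> b = 0; heap: [0-0 ALLOC][1-35 FREE]
Op 4: b = realloc(b, 16) -> b = 0; heap: [0-15 ALLOC][16-35 FREE]
Op 5: c = malloc(5) -> c = 16; heap: [0-15 ALLOC][16-20 ALLOC][21-35 FREE]
Op 6: free(b) -> (freed b); heap: [0-15 FREE][16-20 ALLOC][21-35 FREE]
Free blocks: [16 15] total_free=31 largest=16 -> 100*(31-16)/31 = 1500/31 ≈ 48.387 -> rounds to 48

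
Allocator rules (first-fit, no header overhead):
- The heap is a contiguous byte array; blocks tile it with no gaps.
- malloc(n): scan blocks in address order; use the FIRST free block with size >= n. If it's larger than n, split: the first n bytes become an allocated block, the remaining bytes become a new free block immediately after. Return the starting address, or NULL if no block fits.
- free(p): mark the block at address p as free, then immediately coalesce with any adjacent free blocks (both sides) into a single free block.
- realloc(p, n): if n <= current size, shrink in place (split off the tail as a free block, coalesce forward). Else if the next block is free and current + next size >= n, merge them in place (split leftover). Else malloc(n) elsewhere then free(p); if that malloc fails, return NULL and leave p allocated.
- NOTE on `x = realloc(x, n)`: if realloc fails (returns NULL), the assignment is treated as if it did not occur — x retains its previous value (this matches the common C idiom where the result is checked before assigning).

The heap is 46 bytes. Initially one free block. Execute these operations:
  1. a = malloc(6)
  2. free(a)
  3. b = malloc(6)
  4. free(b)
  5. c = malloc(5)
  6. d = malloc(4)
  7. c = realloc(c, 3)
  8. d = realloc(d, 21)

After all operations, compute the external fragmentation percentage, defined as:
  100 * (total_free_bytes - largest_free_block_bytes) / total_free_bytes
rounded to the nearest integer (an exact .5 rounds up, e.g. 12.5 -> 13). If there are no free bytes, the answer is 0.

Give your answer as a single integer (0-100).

Op 1: a = malloc(6) -> a = 0; heap: [0-5 ALLOC][6-45 FREE]
Op 2: free(a) -> (freed a); heap: [0-45 FREE]
Op 3: b = malloc(6) -> b = 0; heap: [0-5 ALLOC][6-45 FREE]
Op 4: free(b) -> (freed b); heap: [0-45 FREE]
Op 5: c = malloc(5) -> c = 0; heap: [0-4 ALLOC][5-45 FREE]
Op 6: d = malloc(4) -> d = 5; heap: [0-4 ALLOC][5-8 ALLOC][9-45 FREE]
Op 7: c = realloc(c, 3) -> c = 0; heap: [0-2 ALLOC][3-4 FREE][5-8 ALLOC][9-45 FREE]
Op 8: d = realloc(d, 21) -> d = 5; heap: [0-2 ALLOC][3-4 FREE][5-25 ALLOC][26-45 FREE]
Free blocks: [2 20] total_free=22 largest=20 -> 100*(22-20)/22 = 200/22 ≈ 9.091 -> rounds to 9

Answer: 9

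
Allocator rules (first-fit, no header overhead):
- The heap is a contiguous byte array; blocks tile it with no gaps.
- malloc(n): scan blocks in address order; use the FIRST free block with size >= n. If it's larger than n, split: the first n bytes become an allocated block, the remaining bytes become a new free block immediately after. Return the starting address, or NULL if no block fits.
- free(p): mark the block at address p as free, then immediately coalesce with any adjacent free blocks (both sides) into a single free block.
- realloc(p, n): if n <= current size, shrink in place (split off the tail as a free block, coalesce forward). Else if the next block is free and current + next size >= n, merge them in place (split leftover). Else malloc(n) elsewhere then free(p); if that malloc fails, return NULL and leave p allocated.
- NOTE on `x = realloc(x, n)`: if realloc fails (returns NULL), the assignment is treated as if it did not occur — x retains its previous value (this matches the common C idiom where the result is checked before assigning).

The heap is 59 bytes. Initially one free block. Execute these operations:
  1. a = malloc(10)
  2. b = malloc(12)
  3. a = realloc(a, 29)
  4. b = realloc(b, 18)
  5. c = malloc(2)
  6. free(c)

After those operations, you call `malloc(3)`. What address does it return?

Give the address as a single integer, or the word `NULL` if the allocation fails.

Op 1: a = malloc(10) -> a = 0; heap: [0-9 ALLOC][10-58 FREE]
Op 2: b = malloc(12) -> b = 10; heap: [0-9 ALLOC][10-21 ALLOC][22-58 FREE]
Op 3: a = realloc(a, 29) -> a = 22; heap: [0-9 FREE][10-21 ALLOC][22-50 ALLOC][51-58 FREE]
Op 4: b = realloc(b, 18) -> NULL (b unchanged); heap: [0-9 FREE][10-21 ALLOC][22-50 ALLOC][51-58 FREE]
Op 5: c = malloc(2) -> c = 0; heap: [0-1 ALLOC][2-9 FREE][10-21 ALLOC][22-50 ALLOC][51-58 FREE]
Op 6: free(c) -> (freed c); heap: [0-9 FREE][10-21 ALLOC][22-50 ALLOC][51-58 FREE]
malloc(3): first-fit scan over [0-9 FREE][10-21 ALLOC][22-50 ALLOC][51-58 FREE] -> 0

Answer: 0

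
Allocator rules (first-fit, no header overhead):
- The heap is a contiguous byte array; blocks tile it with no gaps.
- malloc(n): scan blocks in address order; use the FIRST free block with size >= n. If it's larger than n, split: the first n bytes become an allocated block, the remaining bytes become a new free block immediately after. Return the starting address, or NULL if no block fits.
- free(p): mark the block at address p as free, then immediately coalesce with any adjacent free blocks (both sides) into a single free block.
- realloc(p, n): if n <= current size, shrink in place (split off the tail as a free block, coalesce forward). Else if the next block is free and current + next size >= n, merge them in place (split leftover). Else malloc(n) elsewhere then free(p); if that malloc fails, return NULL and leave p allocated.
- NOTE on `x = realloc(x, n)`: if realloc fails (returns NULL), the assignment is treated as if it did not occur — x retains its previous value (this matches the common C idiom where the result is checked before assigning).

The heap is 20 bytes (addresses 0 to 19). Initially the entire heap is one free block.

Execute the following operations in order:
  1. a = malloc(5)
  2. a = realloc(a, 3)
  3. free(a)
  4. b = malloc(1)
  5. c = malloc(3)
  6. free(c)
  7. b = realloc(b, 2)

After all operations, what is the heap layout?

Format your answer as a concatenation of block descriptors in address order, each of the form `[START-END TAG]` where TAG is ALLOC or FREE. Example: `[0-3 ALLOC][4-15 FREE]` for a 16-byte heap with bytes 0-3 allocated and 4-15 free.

Answer: [0-1 ALLOC][2-19 FREE]

Derivation:
Op 1: a = malloc(5) -> a = 0; heap: [0-4 ALLOC][5-19 FREE]
Op 2: a = realloc(a, 3) -> a = 0; heap: [0-2 ALLOC][3-19 FREE]
Op 3: free(a) -> (freed a); heap: [0-19 FREE]
Op 4: b = malloc(1) -> b = 0; heap: [0-0 ALLOC][1-19 FREE]
Op 5: c = malloc(3) -> c = 1; heap: [0-0 ALLOC][1-3 ALLOC][4-19 FREE]
Op 6: free(c) -> (freed c); heap: [0-0 ALLOC][1-19 FREE]
Op 7: b = realloc(b, 2) -> b = 0; heap: [0-1 ALLOC][2-19 FREE]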